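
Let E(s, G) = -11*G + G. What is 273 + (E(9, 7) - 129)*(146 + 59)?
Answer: -40522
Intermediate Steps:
E(s, G) = -10*G
273 + (E(9, 7) - 129)*(146 + 59) = 273 + (-10*7 - 129)*(146 + 59) = 273 + (-70 - 129)*205 = 273 - 199*205 = 273 - 40795 = -40522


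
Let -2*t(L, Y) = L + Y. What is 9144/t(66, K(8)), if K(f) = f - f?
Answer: -3048/11 ≈ -277.09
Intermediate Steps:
K(f) = 0
t(L, Y) = -L/2 - Y/2 (t(L, Y) = -(L + Y)/2 = -L/2 - Y/2)
9144/t(66, K(8)) = 9144/(-½*66 - ½*0) = 9144/(-33 + 0) = 9144/(-33) = 9144*(-1/33) = -3048/11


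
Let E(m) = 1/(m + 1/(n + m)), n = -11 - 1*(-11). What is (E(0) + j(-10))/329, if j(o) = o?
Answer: -10/329 ≈ -0.030395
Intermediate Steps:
n = 0 (n = -11 + 11 = 0)
E(m) = 1/(m + 1/m) (E(m) = 1/(m + 1/(0 + m)) = 1/(m + 1/m))
(E(0) + j(-10))/329 = (0/(1 + 0²) - 10)/329 = (0/(1 + 0) - 10)/329 = (0/1 - 10)/329 = (0*1 - 10)/329 = (0 - 10)/329 = (1/329)*(-10) = -10/329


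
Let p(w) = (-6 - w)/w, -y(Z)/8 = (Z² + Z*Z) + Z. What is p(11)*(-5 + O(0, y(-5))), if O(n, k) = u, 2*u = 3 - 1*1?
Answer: 68/11 ≈ 6.1818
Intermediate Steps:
y(Z) = -16*Z² - 8*Z (y(Z) = -8*((Z² + Z*Z) + Z) = -8*((Z² + Z²) + Z) = -8*(2*Z² + Z) = -8*(Z + 2*Z²) = -16*Z² - 8*Z)
u = 1 (u = (3 - 1*1)/2 = (3 - 1)/2 = (½)*2 = 1)
O(n, k) = 1
p(w) = (-6 - w)/w
p(11)*(-5 + O(0, y(-5))) = ((-6 - 1*11)/11)*(-5 + 1) = ((-6 - 11)/11)*(-4) = ((1/11)*(-17))*(-4) = -17/11*(-4) = 68/11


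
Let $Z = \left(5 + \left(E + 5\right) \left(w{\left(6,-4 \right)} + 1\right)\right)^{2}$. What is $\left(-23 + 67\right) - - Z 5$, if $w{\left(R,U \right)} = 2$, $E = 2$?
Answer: $3424$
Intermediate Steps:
$Z = 676$ ($Z = \left(5 + \left(2 + 5\right) \left(2 + 1\right)\right)^{2} = \left(5 + 7 \cdot 3\right)^{2} = \left(5 + 21\right)^{2} = 26^{2} = 676$)
$\left(-23 + 67\right) - - Z 5 = \left(-23 + 67\right) - \left(-1\right) 676 \cdot 5 = 44 - \left(-676\right) 5 = 44 - -3380 = 44 + 3380 = 3424$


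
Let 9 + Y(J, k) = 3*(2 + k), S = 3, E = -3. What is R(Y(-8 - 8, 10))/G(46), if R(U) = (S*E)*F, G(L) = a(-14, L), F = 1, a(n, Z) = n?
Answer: 9/14 ≈ 0.64286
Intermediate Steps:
Y(J, k) = -3 + 3*k (Y(J, k) = -9 + 3*(2 + k) = -9 + (6 + 3*k) = -3 + 3*k)
G(L) = -14
R(U) = -9 (R(U) = (3*(-3))*1 = -9*1 = -9)
R(Y(-8 - 8, 10))/G(46) = -9/(-14) = -9*(-1/14) = 9/14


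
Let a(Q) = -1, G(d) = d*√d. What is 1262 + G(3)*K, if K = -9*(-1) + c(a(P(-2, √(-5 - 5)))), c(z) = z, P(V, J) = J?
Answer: 1262 + 24*√3 ≈ 1303.6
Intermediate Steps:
G(d) = d^(3/2)
K = 8 (K = -9*(-1) - 1 = 9 - 1 = 8)
1262 + G(3)*K = 1262 + 3^(3/2)*8 = 1262 + (3*√3)*8 = 1262 + 24*√3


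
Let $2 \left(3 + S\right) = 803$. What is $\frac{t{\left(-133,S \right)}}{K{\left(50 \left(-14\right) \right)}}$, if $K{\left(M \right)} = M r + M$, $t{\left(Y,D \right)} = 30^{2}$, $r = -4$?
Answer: $\frac{3}{7} \approx 0.42857$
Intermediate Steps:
$S = \frac{797}{2}$ ($S = -3 + \frac{1}{2} \cdot 803 = -3 + \frac{803}{2} = \frac{797}{2} \approx 398.5$)
$t{\left(Y,D \right)} = 900$
$K{\left(M \right)} = - 3 M$ ($K{\left(M \right)} = M \left(-4\right) + M = - 4 M + M = - 3 M$)
$\frac{t{\left(-133,S \right)}}{K{\left(50 \left(-14\right) \right)}} = \frac{900}{\left(-3\right) 50 \left(-14\right)} = \frac{900}{\left(-3\right) \left(-700\right)} = \frac{900}{2100} = 900 \cdot \frac{1}{2100} = \frac{3}{7}$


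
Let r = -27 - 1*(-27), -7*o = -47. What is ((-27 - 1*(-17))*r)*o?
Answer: 0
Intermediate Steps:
o = 47/7 (o = -⅐*(-47) = 47/7 ≈ 6.7143)
r = 0 (r = -27 + 27 = 0)
((-27 - 1*(-17))*r)*o = ((-27 - 1*(-17))*0)*(47/7) = ((-27 + 17)*0)*(47/7) = -10*0*(47/7) = 0*(47/7) = 0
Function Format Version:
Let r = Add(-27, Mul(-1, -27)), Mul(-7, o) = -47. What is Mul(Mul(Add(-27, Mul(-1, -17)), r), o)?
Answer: 0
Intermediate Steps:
o = Rational(47, 7) (o = Mul(Rational(-1, 7), -47) = Rational(47, 7) ≈ 6.7143)
r = 0 (r = Add(-27, 27) = 0)
Mul(Mul(Add(-27, Mul(-1, -17)), r), o) = Mul(Mul(Add(-27, Mul(-1, -17)), 0), Rational(47, 7)) = Mul(Mul(Add(-27, 17), 0), Rational(47, 7)) = Mul(Mul(-10, 0), Rational(47, 7)) = Mul(0, Rational(47, 7)) = 0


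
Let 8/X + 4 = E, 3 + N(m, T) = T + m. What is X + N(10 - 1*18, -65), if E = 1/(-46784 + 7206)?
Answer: -12348412/158313 ≈ -78.000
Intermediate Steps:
N(m, T) = -3 + T + m (N(m, T) = -3 + (T + m) = -3 + T + m)
E = -1/39578 (E = 1/(-39578) = -1/39578 ≈ -2.5267e-5)
X = -316624/158313 (X = 8/(-4 - 1/39578) = 8/(-158313/39578) = 8*(-39578/158313) = -316624/158313 ≈ -2.0000)
X + N(10 - 1*18, -65) = -316624/158313 + (-3 - 65 + (10 - 1*18)) = -316624/158313 + (-3 - 65 + (10 - 18)) = -316624/158313 + (-3 - 65 - 8) = -316624/158313 - 76 = -12348412/158313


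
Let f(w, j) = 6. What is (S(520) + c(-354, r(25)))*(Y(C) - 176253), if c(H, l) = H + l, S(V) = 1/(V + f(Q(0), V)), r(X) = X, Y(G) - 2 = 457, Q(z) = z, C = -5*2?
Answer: 15210839541/263 ≈ 5.7836e+7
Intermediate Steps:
C = -10
Y(G) = 459 (Y(G) = 2 + 457 = 459)
S(V) = 1/(6 + V) (S(V) = 1/(V + 6) = 1/(6 + V))
(S(520) + c(-354, r(25)))*(Y(C) - 176253) = (1/(6 + 520) + (-354 + 25))*(459 - 176253) = (1/526 - 329)*(-175794) = -173053/526*(-175794) = 15210839541/263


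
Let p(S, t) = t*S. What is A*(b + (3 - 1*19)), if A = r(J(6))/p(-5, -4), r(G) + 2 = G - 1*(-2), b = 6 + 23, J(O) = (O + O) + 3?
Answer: 39/4 ≈ 9.7500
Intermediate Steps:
J(O) = 3 + 2*O (J(O) = 2*O + 3 = 3 + 2*O)
b = 29
r(G) = G (r(G) = -2 + (G - 1*(-2)) = -2 + (G + 2) = -2 + (2 + G) = G)
p(S, t) = S*t
A = 3/4 (A = (3 + 2*6)/((-5*(-4))) = (3 + 12)/20 = 15*(1/20) = 3/4 ≈ 0.75000)
A*(b + (3 - 1*19)) = 3*(29 + (3 - 1*19))/4 = 3*(29 + (3 - 19))/4 = 3*(29 - 16)/4 = (3/4)*13 = 39/4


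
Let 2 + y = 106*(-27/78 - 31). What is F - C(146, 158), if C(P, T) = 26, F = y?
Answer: -43559/13 ≈ -3350.7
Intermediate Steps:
y = -43221/13 (y = -2 + 106*(-27/78 - 31) = -2 + 106*(-27*1/78 - 31) = -2 + 106*(-9/26 - 31) = -2 + 106*(-815/26) = -2 - 43195/13 = -43221/13 ≈ -3324.7)
F = -43221/13 ≈ -3324.7
F - C(146, 158) = -43221/13 - 1*26 = -43221/13 - 26 = -43559/13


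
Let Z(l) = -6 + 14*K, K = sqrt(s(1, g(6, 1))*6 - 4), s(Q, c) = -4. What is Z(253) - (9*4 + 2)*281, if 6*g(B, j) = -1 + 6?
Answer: -10684 + 28*I*sqrt(7) ≈ -10684.0 + 74.081*I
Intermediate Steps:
g(B, j) = 5/6 (g(B, j) = (-1 + 6)/6 = (1/6)*5 = 5/6)
K = 2*I*sqrt(7) (K = sqrt(-4*6 - 4) = sqrt(-24 - 4) = sqrt(-28) = 2*I*sqrt(7) ≈ 5.2915*I)
Z(l) = -6 + 28*I*sqrt(7) (Z(l) = -6 + 14*(2*I*sqrt(7)) = -6 + 28*I*sqrt(7))
Z(253) - (9*4 + 2)*281 = (-6 + 28*I*sqrt(7)) - (9*4 + 2)*281 = (-6 + 28*I*sqrt(7)) - (36 + 2)*281 = (-6 + 28*I*sqrt(7)) - 38*281 = (-6 + 28*I*sqrt(7)) - 1*10678 = (-6 + 28*I*sqrt(7)) - 10678 = -10684 + 28*I*sqrt(7)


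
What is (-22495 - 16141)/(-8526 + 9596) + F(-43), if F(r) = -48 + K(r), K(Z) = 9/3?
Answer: -43393/535 ≈ -81.108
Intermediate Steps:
K(Z) = 3 (K(Z) = 9*(⅓) = 3)
F(r) = -45 (F(r) = -48 + 3 = -45)
(-22495 - 16141)/(-8526 + 9596) + F(-43) = (-22495 - 16141)/(-8526 + 9596) - 45 = -38636/1070 - 45 = -38636*1/1070 - 45 = -19318/535 - 45 = -43393/535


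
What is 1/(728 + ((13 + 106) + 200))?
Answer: 1/1047 ≈ 0.00095511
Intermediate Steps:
1/(728 + ((13 + 106) + 200)) = 1/(728 + (119 + 200)) = 1/(728 + 319) = 1/1047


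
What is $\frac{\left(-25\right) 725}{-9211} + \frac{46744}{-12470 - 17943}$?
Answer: $\frac{120676641}{280134143} \approx 0.43078$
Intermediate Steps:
$\frac{\left(-25\right) 725}{-9211} + \frac{46744}{-12470 - 17943} = \left(-18125\right) \left(- \frac{1}{9211}\right) + \frac{46744}{-12470 - 17943} = \frac{18125}{9211} + \frac{46744}{-30413} = \frac{18125}{9211} + 46744 \left(- \frac{1}{30413}\right) = \frac{18125}{9211} - \frac{46744}{30413} = \frac{120676641}{280134143}$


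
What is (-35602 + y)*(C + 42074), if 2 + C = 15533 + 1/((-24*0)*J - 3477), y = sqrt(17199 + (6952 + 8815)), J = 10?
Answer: -7130816575568/3477 + 200292584*sqrt(32966)/3477 ≈ -2.0404e+9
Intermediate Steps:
y = sqrt(32966) (y = sqrt(17199 + 15767) = sqrt(32966) ≈ 181.57)
C = 54001286/3477 (C = -2 + (15533 + 1/(-24*0*10 - 3477)) = -2 + (15533 + 1/(0*10 - 3477)) = -2 + (15533 + 1/(0 - 3477)) = -2 + (15533 + 1/(-3477)) = -2 + (15533 - 1/3477) = -2 + 54008240/3477 = 54001286/3477 ≈ 15531.)
(-35602 + y)*(C + 42074) = (-35602 + sqrt(32966))*(54001286/3477 + 42074) = (-35602 + sqrt(32966))*(200292584/3477) = -7130816575568/3477 + 200292584*sqrt(32966)/3477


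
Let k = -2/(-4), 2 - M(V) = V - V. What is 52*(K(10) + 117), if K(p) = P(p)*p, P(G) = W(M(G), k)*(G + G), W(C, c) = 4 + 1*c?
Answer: 52884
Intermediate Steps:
M(V) = 2 (M(V) = 2 - (V - V) = 2 - 1*0 = 2 + 0 = 2)
k = 1/2 (k = -2*(-1/4) = 1/2 ≈ 0.50000)
W(C, c) = 4 + c
P(G) = 9*G (P(G) = (4 + 1/2)*(G + G) = 9*(2*G)/2 = 9*G)
K(p) = 9*p**2 (K(p) = (9*p)*p = 9*p**2)
52*(K(10) + 117) = 52*(9*10**2 + 117) = 52*(9*100 + 117) = 52*(900 + 117) = 52*1017 = 52884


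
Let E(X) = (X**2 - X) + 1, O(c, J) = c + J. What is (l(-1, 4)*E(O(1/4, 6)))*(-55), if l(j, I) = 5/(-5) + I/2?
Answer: -29755/16 ≈ -1859.7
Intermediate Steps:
l(j, I) = -1 + I/2 (l(j, I) = 5*(-1/5) + I*(1/2) = -1 + I/2)
O(c, J) = J + c
E(X) = 1 + X**2 - X
(l(-1, 4)*E(O(1/4, 6)))*(-55) = ((-1 + (1/2)*4)*(1 + (6 + 1/4)**2 - (6 + 1/4)))*(-55) = ((-1 + 2)*(1 + (6 + 1/4)**2 - (6 + 1/4)))*(-55) = (1*(1 + (25/4)**2 - 1*25/4))*(-55) = (1*(1 + 625/16 - 25/4))*(-55) = (1*(541/16))*(-55) = (541/16)*(-55) = -29755/16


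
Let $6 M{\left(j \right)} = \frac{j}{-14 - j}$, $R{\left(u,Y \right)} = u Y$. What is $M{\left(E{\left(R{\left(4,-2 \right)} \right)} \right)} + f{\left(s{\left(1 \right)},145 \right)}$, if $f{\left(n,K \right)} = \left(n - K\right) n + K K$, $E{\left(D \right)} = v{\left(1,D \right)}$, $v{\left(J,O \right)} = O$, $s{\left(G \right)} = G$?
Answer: $\frac{187931}{9} \approx 20881.0$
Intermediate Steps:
$R{\left(u,Y \right)} = Y u$
$E{\left(D \right)} = D$
$f{\left(n,K \right)} = K^{2} + n \left(n - K\right)$ ($f{\left(n,K \right)} = n \left(n - K\right) + K^{2} = K^{2} + n \left(n - K\right)$)
$M{\left(j \right)} = \frac{j}{6 \left(-14 - j\right)}$ ($M{\left(j \right)} = \frac{j \frac{1}{-14 - j}}{6} = \frac{j}{6 \left(-14 - j\right)}$)
$M{\left(E{\left(R{\left(4,-2 \right)} \right)} \right)} + f{\left(s{\left(1 \right)},145 \right)} = - \frac{\left(-2\right) 4}{84 + 6 \left(\left(-2\right) 4\right)} + \left(145^{2} + 1^{2} - 145 \cdot 1\right) = \left(-1\right) \left(-8\right) \frac{1}{84 + 6 \left(-8\right)} + \left(21025 + 1 - 145\right) = \left(-1\right) \left(-8\right) \frac{1}{84 - 48} + 20881 = \left(-1\right) \left(-8\right) \frac{1}{36} + 20881 = \frac{2}{9} + 20881 = \frac{187931}{9}$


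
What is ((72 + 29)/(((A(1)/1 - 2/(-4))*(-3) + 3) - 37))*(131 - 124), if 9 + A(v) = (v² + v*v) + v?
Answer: -202/5 ≈ -40.400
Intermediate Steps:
A(v) = -9 + v + 2*v² (A(v) = -9 + ((v² + v*v) + v) = -9 + ((v² + v²) + v) = -9 + (2*v² + v) = -9 + (v + 2*v²) = -9 + v + 2*v²)
((72 + 29)/(((A(1)/1 - 2/(-4))*(-3) + 3) - 37))*(131 - 124) = ((72 + 29)/((((-9 + 1 + 2*1²)/1 - 2/(-4))*(-3) + 3) - 37))*(131 - 124) = (101/((((-9 + 1 + 2*1)*1 - 2*(-¼))*(-3) + 3) - 37))*7 = (101/((((-9 + 1 + 2)*1 + ½)*(-3) + 3) - 37))*7 = (101/(((-6*1 + ½)*(-3) + 3) - 37))*7 = (101/(((-6 + ½)*(-3) + 3) - 37))*7 = (101/((-11/2*(-3) + 3) - 37))*7 = (101/((33/2 + 3) - 37))*7 = (101/(39/2 - 37))*7 = (101/(-35/2))*7 = (101*(-2/35))*7 = -202/35*7 = -202/5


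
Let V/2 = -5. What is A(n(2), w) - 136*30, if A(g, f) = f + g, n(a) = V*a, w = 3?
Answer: -4097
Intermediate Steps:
V = -10 (V = 2*(-5) = -10)
n(a) = -10*a
A(n(2), w) - 136*30 = (3 - 10*2) - 136*30 = (3 - 20) - 4080 = -17 - 4080 = -4097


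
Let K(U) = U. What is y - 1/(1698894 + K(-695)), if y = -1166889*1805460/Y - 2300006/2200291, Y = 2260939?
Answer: -7872027585051840196897875/8448070869079718551 ≈ -9.3181e+5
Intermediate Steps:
y = -4635515381322722174/4974723733249 (y = -1166889/(2260939/1805460) - 2300006/2200291 = -1166889/(2260939*(1/1805460)) - 2300006*1/2200291 = -1166889/2260939/1805460 - 2300006/2200291 = -1166889*1805460/2260939 - 2300006/2200291 = -2106771413940/2260939 - 2300006/2200291 = -4635515381322722174/4974723733249 ≈ -9.3181e+5)
y - 1/(1698894 + K(-695)) = -4635515381322722174/4974723733249 - 1/(1698894 - 695) = -4635515381322722174/4974723733249 - 1/1698199 = -7872027585051840196897875/8448070869079718551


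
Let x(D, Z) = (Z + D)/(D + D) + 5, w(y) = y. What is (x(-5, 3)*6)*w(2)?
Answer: 312/5 ≈ 62.400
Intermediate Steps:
x(D, Z) = 5 + (D + Z)/(2*D) (x(D, Z) = (D + Z)/((2*D)) + 5 = (D + Z)*(1/(2*D)) + 5 = (D + Z)/(2*D) + 5 = 5 + (D + Z)/(2*D))
(x(-5, 3)*6)*w(2) = (((½)*(3 + 11*(-5))/(-5))*6)*2 = (((½)*(-⅕)*(3 - 55))*6)*2 = (((½)*(-⅕)*(-52))*6)*2 = ((26/5)*6)*2 = (156/5)*2 = 312/5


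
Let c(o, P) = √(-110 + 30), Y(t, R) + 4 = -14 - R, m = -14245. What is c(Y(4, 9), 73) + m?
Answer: -14245 + 4*I*√5 ≈ -14245.0 + 8.9443*I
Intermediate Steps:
Y(t, R) = -18 - R (Y(t, R) = -4 + (-14 - R) = -18 - R)
c(o, P) = 4*I*√5 (c(o, P) = √(-80) = 4*I*√5)
c(Y(4, 9), 73) + m = 4*I*√5 - 14245 = -14245 + 4*I*√5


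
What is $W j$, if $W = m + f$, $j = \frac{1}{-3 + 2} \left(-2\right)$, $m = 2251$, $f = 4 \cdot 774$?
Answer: $10694$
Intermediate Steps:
$f = 3096$
$j = 2$ ($j = \frac{1}{-1} \left(-2\right) = \left(-1\right) \left(-2\right) = 2$)
$W = 5347$ ($W = 2251 + 3096 = 5347$)
$W j = 5347 \cdot 2 = 10694$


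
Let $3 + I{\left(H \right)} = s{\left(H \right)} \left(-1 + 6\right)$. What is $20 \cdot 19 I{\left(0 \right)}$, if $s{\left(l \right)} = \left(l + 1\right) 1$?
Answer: $760$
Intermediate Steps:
$s{\left(l \right)} = 1 + l$ ($s{\left(l \right)} = \left(1 + l\right) 1 = 1 + l$)
$I{\left(H \right)} = 2 + 5 H$ ($I{\left(H \right)} = -3 + \left(1 + H\right) \left(-1 + 6\right) = -3 + \left(1 + H\right) 5 = -3 + \left(5 + 5 H\right) = 2 + 5 H$)
$20 \cdot 19 I{\left(0 \right)} = 20 \cdot 19 \left(2 + 5 \cdot 0\right) = 380 \left(2 + 0\right) = 380 \cdot 2 = 760$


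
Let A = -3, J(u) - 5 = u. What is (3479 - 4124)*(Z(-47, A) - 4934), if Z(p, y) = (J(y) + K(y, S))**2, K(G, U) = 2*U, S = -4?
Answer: 3159210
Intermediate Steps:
J(u) = 5 + u
Z(p, y) = (-3 + y)**2 (Z(p, y) = ((5 + y) + 2*(-4))**2 = ((5 + y) - 8)**2 = (-3 + y)**2)
(3479 - 4124)*(Z(-47, A) - 4934) = (3479 - 4124)*((-3 - 3)**2 - 4934) = -645*((-6)**2 - 4934) = -645*(36 - 4934) = -645*(-4898) = 3159210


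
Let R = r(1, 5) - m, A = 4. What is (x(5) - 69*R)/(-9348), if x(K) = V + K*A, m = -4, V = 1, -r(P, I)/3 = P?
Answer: 4/779 ≈ 0.0051348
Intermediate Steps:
r(P, I) = -3*P
x(K) = 1 + 4*K (x(K) = 1 + K*4 = 1 + 4*K)
R = 1 (R = -3*1 - 1*(-4) = -3 + 4 = 1)
(x(5) - 69*R)/(-9348) = ((1 + 4*5) - 69*1)/(-9348) = ((1 + 20) - 69)*(-1/9348) = (21 - 69)*(-1/9348) = -48*(-1/9348) = 4/779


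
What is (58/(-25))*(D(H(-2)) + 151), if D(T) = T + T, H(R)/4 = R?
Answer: -1566/5 ≈ -313.20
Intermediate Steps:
H(R) = 4*R
D(T) = 2*T
(58/(-25))*(D(H(-2)) + 151) = (58/(-25))*(2*(4*(-2)) + 151) = (58*(-1/25))*(2*(-8) + 151) = -58*(-16 + 151)/25 = -58/25*135 = -1566/5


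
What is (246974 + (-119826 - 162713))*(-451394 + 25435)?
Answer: 15149231835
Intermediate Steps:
(246974 + (-119826 - 162713))*(-451394 + 25435) = (246974 - 282539)*(-425959) = -35565*(-425959) = 15149231835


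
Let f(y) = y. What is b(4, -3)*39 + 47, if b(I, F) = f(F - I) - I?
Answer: -382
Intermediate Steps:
b(I, F) = F - 2*I (b(I, F) = (F - I) - I = F - 2*I)
b(4, -3)*39 + 47 = (-3 - 2*4)*39 + 47 = (-3 - 8)*39 + 47 = -11*39 + 47 = -429 + 47 = -382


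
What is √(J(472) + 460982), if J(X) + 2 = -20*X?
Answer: 2*√112885 ≈ 671.97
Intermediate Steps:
J(X) = -2 - 20*X
√(J(472) + 460982) = √((-2 - 20*472) + 460982) = √((-2 - 9440) + 460982) = √(-9442 + 460982) = √451540 = 2*√112885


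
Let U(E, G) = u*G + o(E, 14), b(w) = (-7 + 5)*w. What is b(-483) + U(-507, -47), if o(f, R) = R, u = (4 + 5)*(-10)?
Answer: 5210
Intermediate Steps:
u = -90 (u = 9*(-10) = -90)
b(w) = -2*w
U(E, G) = 14 - 90*G (U(E, G) = -90*G + 14 = 14 - 90*G)
b(-483) + U(-507, -47) = -2*(-483) + (14 - 90*(-47)) = 966 + (14 + 4230) = 966 + 4244 = 5210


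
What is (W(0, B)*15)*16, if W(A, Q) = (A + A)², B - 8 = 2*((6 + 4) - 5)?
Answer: 0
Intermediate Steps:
B = 18 (B = 8 + 2*((6 + 4) - 5) = 8 + 2*(10 - 5) = 8 + 2*5 = 8 + 10 = 18)
W(A, Q) = 4*A² (W(A, Q) = (2*A)² = 4*A²)
(W(0, B)*15)*16 = ((4*0²)*15)*16 = ((4*0)*15)*16 = (0*15)*16 = 0*16 = 0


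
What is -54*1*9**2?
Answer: -4374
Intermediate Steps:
-54*1*9**2 = -54*81 = -4374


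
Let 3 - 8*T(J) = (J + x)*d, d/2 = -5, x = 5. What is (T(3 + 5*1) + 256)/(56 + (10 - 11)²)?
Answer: 727/152 ≈ 4.7829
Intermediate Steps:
d = -10 (d = 2*(-5) = -10)
T(J) = 53/8 + 5*J/4 (T(J) = 3/8 - (J + 5)*(-10)/8 = 3/8 - (5 + J)*(-10)/8 = 3/8 - (-50 - 10*J)/8 = 3/8 + (25/4 + 5*J/4) = 53/8 + 5*J/4)
(T(3 + 5*1) + 256)/(56 + (10 - 11)²) = ((53/8 + 5*(3 + 5*1)/4) + 256)/(56 + (10 - 11)²) = ((53/8 + 5*(3 + 5)/4) + 256)/(56 + (-1)²) = ((53/8 + (5/4)*8) + 256)/(56 + 1) = ((53/8 + 10) + 256)/57 = (133/8 + 256)*(1/57) = (2181/8)*(1/57) = 727/152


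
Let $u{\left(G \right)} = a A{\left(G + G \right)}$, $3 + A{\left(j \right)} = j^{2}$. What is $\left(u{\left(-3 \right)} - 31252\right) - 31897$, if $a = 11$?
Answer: $-62786$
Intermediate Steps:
$A{\left(j \right)} = -3 + j^{2}$
$u{\left(G \right)} = -33 + 44 G^{2}$ ($u{\left(G \right)} = 11 \left(-3 + \left(G + G\right)^{2}\right) = 11 \left(-3 + \left(2 G\right)^{2}\right) = 11 \left(-3 + 4 G^{2}\right) = -33 + 44 G^{2}$)
$\left(u{\left(-3 \right)} - 31252\right) - 31897 = \left(\left(-33 + 44 \left(-3\right)^{2}\right) - 31252\right) - 31897 = \left(\left(-33 + 44 \cdot 9\right) - 31252\right) - 31897 = \left(\left(-33 + 396\right) - 31252\right) - 31897 = \left(363 - 31252\right) - 31897 = -30889 - 31897 = -62786$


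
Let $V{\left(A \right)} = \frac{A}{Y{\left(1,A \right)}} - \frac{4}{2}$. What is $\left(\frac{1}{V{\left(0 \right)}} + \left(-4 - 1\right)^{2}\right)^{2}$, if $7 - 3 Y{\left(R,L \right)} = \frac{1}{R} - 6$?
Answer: $\frac{2401}{4} \approx 600.25$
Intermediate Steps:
$Y{\left(R,L \right)} = \frac{13}{3} - \frac{1}{3 R}$ ($Y{\left(R,L \right)} = \frac{7}{3} - \frac{\frac{1}{R} - 6}{3} = \frac{7}{3} - \frac{-6 + \frac{1}{R}}{3} = \frac{7}{3} + \left(2 - \frac{1}{3 R}\right) = \frac{13}{3} - \frac{1}{3 R}$)
$V{\left(A \right)} = -2 + \frac{A}{4}$ ($V{\left(A \right)} = \frac{A}{\frac{1}{3} \cdot 1^{-1} \left(-1 + 13 \cdot 1\right)} - \frac{4}{2} = \frac{A}{\frac{1}{3} \cdot 1 \left(-1 + 13\right)} - 2 = \frac{A}{\frac{1}{3} \cdot 1 \cdot 12} - 2 = \frac{A}{4} - 2 = -2 + \frac{A}{4}$)
$\left(\frac{1}{V{\left(0 \right)}} + \left(-4 - 1\right)^{2}\right)^{2} = \left(\frac{1}{-2 + \frac{1}{4} \cdot 0} + \left(-4 - 1\right)^{2}\right)^{2} = \left(\frac{1}{-2 + 0} + \left(-5\right)^{2}\right)^{2} = \left(\frac{1}{-2} + 25\right)^{2} = \left(- \frac{1}{2} + 25\right)^{2} = \left(\frac{49}{2}\right)^{2} = \frac{2401}{4}$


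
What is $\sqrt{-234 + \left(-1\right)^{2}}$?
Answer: $i \sqrt{233} \approx 15.264 i$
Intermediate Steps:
$\sqrt{-234 + \left(-1\right)^{2}} = \sqrt{-234 + 1} = \sqrt{-233} = i \sqrt{233}$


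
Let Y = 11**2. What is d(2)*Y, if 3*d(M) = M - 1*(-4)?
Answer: 242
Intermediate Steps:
d(M) = 4/3 + M/3 (d(M) = (M - 1*(-4))/3 = (M + 4)/3 = (4 + M)/3 = 4/3 + M/3)
Y = 121
d(2)*Y = (4/3 + (1/3)*2)*121 = (4/3 + 2/3)*121 = 2*121 = 242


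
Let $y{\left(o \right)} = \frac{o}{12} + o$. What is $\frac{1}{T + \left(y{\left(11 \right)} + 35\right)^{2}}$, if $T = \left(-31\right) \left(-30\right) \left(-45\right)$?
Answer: $- \frac{144}{5709431} \approx -2.5221 \cdot 10^{-5}$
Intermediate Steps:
$y{\left(o \right)} = \frac{13 o}{12}$ ($y{\left(o \right)} = \frac{o}{12} + o = \frac{13 o}{12}$)
$T = -41850$ ($T = 930 \left(-45\right) = -41850$)
$\frac{1}{T + \left(y{\left(11 \right)} + 35\right)^{2}} = \frac{1}{-41850 + \left(\frac{13}{12} \cdot 11 + 35\right)^{2}} = \frac{1}{-41850 + \left(\frac{143}{12} + 35\right)^{2}} = \frac{1}{-41850 + \left(\frac{563}{12}\right)^{2}} = \frac{1}{-41850 + \frac{316969}{144}} = \frac{1}{- \frac{5709431}{144}} = - \frac{144}{5709431}$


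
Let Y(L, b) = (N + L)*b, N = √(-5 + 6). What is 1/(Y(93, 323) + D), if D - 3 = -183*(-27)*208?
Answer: 1/1058093 ≈ 9.4510e-7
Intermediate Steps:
N = 1 (N = √1 = 1)
D = 1027731 (D = 3 - 183*(-27)*208 = 3 + 4941*208 = 3 + 1027728 = 1027731)
Y(L, b) = b*(1 + L) (Y(L, b) = (1 + L)*b = b*(1 + L))
1/(Y(93, 323) + D) = 1/(323*(1 + 93) + 1027731) = 1/(323*94 + 1027731) = 1/(30362 + 1027731) = 1/1058093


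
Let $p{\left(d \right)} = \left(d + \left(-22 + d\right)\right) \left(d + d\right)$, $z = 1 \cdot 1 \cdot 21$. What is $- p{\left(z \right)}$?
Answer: $-840$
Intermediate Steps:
$z = 21$ ($z = 1 \cdot 21 = 21$)
$p{\left(d \right)} = 2 d \left(-22 + 2 d\right)$ ($p{\left(d \right)} = \left(-22 + 2 d\right) 2 d = 2 d \left(-22 + 2 d\right)$)
$- p{\left(z \right)} = - 4 \cdot 21 \left(-11 + 21\right) = - 4 \cdot 21 \cdot 10 = \left(-1\right) 840 = -840$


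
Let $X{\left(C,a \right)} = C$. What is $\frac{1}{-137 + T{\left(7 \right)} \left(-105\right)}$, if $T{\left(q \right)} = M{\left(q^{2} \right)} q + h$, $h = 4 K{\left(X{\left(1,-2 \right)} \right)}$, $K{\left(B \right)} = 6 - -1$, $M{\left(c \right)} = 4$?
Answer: $- \frac{1}{6017} \approx -0.0001662$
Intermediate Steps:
$K{\left(B \right)} = 7$ ($K{\left(B \right)} = 6 + 1 = 7$)
$h = 28$ ($h = 4 \cdot 7 = 28$)
$T{\left(q \right)} = 28 + 4 q$ ($T{\left(q \right)} = 4 q + 28 = 28 + 4 q$)
$\frac{1}{-137 + T{\left(7 \right)} \left(-105\right)} = \frac{1}{-137 + \left(28 + 4 \cdot 7\right) \left(-105\right)} = \frac{1}{-137 + \left(28 + 28\right) \left(-105\right)} = \frac{1}{-137 + 56 \left(-105\right)} = \frac{1}{-137 - 5880} = \frac{1}{-6017} = - \frac{1}{6017}$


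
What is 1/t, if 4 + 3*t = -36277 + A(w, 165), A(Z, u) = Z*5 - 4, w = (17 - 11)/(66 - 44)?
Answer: -11/133040 ≈ -8.2682e-5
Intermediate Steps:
w = 3/11 (w = 6/22 = 6*(1/22) = 3/11 ≈ 0.27273)
A(Z, u) = -4 + 5*Z (A(Z, u) = 5*Z - 4 = -4 + 5*Z)
t = -133040/11 (t = -4/3 + (-36277 + (-4 + 5*(3/11)))/3 = -4/3 + (-36277 + (-4 + 15/11))/3 = -4/3 + (-36277 - 29/11)/3 = -4/3 + (⅓)*(-399076/11) = -4/3 - 399076/33 = -133040/11 ≈ -12095.)
1/t = 1/(-133040/11) = -11/133040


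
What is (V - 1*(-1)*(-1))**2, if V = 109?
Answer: 11664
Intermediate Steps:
(V - 1*(-1)*(-1))**2 = (109 - 1*(-1)*(-1))**2 = (109 + 1*(-1))**2 = (109 - 1)**2 = 108**2 = 11664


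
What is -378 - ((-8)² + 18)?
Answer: -460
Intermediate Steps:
-378 - ((-8)² + 18) = -378 - (64 + 18) = -378 - 1*82 = -378 - 82 = -460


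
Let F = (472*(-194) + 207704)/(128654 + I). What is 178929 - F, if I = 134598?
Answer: 11775825243/65813 ≈ 1.7893e+5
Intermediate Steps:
F = 29034/65813 (F = (472*(-194) + 207704)/(128654 + 134598) = (-91568 + 207704)/263252 = 116136*(1/263252) = 29034/65813 ≈ 0.44116)
178929 - F = 178929 - 1*29034/65813 = 178929 - 29034/65813 = 11775825243/65813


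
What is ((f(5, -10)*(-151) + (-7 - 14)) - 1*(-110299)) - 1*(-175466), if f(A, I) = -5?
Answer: 286499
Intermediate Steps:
((f(5, -10)*(-151) + (-7 - 14)) - 1*(-110299)) - 1*(-175466) = ((-5*(-151) + (-7 - 14)) - 1*(-110299)) - 1*(-175466) = ((755 - 21) + 110299) + 175466 = (734 + 110299) + 175466 = 111033 + 175466 = 286499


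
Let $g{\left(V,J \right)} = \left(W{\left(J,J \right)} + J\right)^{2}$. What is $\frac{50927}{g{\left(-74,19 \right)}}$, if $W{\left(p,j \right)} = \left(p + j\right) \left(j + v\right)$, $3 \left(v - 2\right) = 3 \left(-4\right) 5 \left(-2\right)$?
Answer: $\frac{50927}{5461569} \approx 0.0093246$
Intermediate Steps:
$v = 42$ ($v = 2 + \frac{3 \left(-4\right) 5 \left(-2\right)}{3} = 2 + \frac{\left(-12\right) 5 \left(-2\right)}{3} = 2 + \frac{\left(-60\right) \left(-2\right)}{3} = 2 + \frac{1}{3} \cdot 120 = 2 + 40 = 42$)
$W{\left(p,j \right)} = \left(42 + j\right) \left(j + p\right)$ ($W{\left(p,j \right)} = \left(p + j\right) \left(j + 42\right) = \left(j + p\right) \left(42 + j\right) = \left(42 + j\right) \left(j + p\right)$)
$g{\left(V,J \right)} = \left(2 J^{2} + 85 J\right)^{2}$ ($g{\left(V,J \right)} = \left(\left(J^{2} + 42 J + 42 J + J J\right) + J\right)^{2} = \left(\left(J^{2} + 42 J + 42 J + J^{2}\right) + J\right)^{2} = \left(\left(2 J^{2} + 84 J\right) + J\right)^{2} = \left(2 J^{2} + 85 J\right)^{2}$)
$\frac{50927}{g{\left(-74,19 \right)}} = \frac{50927}{19^{2} \left(85 + 2 \cdot 19\right)^{2}} = \frac{50927}{361 \left(85 + 38\right)^{2}} = \frac{50927}{361 \cdot 123^{2}} = \frac{50927}{361 \cdot 15129} = \frac{50927}{5461569}$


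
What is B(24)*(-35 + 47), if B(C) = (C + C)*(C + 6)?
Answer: 17280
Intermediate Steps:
B(C) = 2*C*(6 + C) (B(C) = (2*C)*(6 + C) = 2*C*(6 + C))
B(24)*(-35 + 47) = (2*24*(6 + 24))*(-35 + 47) = (2*24*30)*12 = 1440*12 = 17280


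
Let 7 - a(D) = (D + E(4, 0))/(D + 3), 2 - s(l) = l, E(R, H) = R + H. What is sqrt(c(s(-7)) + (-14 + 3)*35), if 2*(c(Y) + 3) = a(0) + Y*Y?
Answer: I*sqrt(3102)/3 ≈ 18.565*I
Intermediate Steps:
E(R, H) = H + R
s(l) = 2 - l
a(D) = 7 - (4 + D)/(3 + D) (a(D) = 7 - (D + (0 + 4))/(D + 3) = 7 - (D + 4)/(3 + D) = 7 - (4 + D)/(3 + D))
c(Y) = -1/6 + Y**2/2 (c(Y) = -3 + ((17 + 6*0)/(3 + 0) + Y*Y)/2 = -3 + ((17 + 0)/3 + Y**2)/2 = -3 + ((1/3)*17 + Y**2)/2 = -3 + (17/3 + Y**2)/2 = -3 + (17/6 + Y**2/2) = -1/6 + Y**2/2)
sqrt(c(s(-7)) + (-14 + 3)*35) = sqrt((-1/6 + (2 - 1*(-7))**2/2) + (-14 + 3)*35) = sqrt((-1/6 + (2 + 7)**2/2) - 11*35) = sqrt((-1/6 + (1/2)*9**2) - 385) = sqrt((-1/6 + (1/2)*81) - 385) = sqrt((-1/6 + 81/2) - 385) = sqrt(121/3 - 385) = sqrt(-1034/3) = I*sqrt(3102)/3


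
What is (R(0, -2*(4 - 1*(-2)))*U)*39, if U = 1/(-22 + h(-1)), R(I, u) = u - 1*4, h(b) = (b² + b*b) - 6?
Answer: 24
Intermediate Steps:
h(b) = -6 + 2*b² (h(b) = (b² + b²) - 6 = 2*b² - 6 = -6 + 2*b²)
R(I, u) = -4 + u (R(I, u) = u - 4 = -4 + u)
U = -1/26 (U = 1/(-22 + (-6 + 2*(-1)²)) = 1/(-22 + (-6 + 2*1)) = 1/(-22 + (-6 + 2)) = 1/(-22 - 4) = 1/(-26) = -1/26 ≈ -0.038462)
(R(0, -2*(4 - 1*(-2)))*U)*39 = ((-4 - 2*(4 - 1*(-2)))*(-1/26))*39 = ((-4 - 2*(4 + 2))*(-1/26))*39 = ((-4 - 2*6)*(-1/26))*39 = ((-4 - 12)*(-1/26))*39 = -16*(-1/26)*39 = (8/13)*39 = 24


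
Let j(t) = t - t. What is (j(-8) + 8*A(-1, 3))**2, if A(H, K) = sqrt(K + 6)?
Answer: 576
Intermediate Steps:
A(H, K) = sqrt(6 + K)
j(t) = 0
(j(-8) + 8*A(-1, 3))**2 = (0 + 8*sqrt(6 + 3))**2 = (0 + 8*sqrt(9))**2 = (0 + 8*3)**2 = (0 + 24)**2 = 24**2 = 576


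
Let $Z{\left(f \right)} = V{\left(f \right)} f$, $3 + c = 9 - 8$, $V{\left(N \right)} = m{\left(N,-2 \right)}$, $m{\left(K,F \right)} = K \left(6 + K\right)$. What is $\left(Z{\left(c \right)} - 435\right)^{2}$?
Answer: $175561$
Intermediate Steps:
$V{\left(N \right)} = N \left(6 + N\right)$
$c = -2$ ($c = -3 + \left(9 - 8\right) = -3 + 1 = -2$)
$Z{\left(f \right)} = f^{2} \left(6 + f\right)$ ($Z{\left(f \right)} = f \left(6 + f\right) f = f^{2} \left(6 + f\right)$)
$\left(Z{\left(c \right)} - 435\right)^{2} = \left(\left(-2\right)^{2} \left(6 - 2\right) - 435\right)^{2} = \left(4 \cdot 4 - 435\right)^{2} = \left(16 - 435\right)^{2} = \left(-419\right)^{2} = 175561$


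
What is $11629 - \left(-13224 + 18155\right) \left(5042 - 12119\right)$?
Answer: $34908316$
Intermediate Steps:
$11629 - \left(-13224 + 18155\right) \left(5042 - 12119\right) = 11629 - 4931 \left(-7077\right) = 11629 - -34896687 = 11629 + 34896687 = 34908316$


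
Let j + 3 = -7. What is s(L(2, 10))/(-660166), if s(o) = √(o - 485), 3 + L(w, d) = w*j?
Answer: -I*√127/330083 ≈ -3.4141e-5*I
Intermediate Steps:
j = -10 (j = -3 - 7 = -10)
L(w, d) = -3 - 10*w (L(w, d) = -3 + w*(-10) = -3 - 10*w)
s(o) = √(-485 + o)
s(L(2, 10))/(-660166) = √(-485 + (-3 - 10*2))/(-660166) = √(-485 + (-3 - 20))*(-1/660166) = √(-485 - 23)*(-1/660166) = √(-508)*(-1/660166) = (2*I*√127)*(-1/660166) = -I*√127/330083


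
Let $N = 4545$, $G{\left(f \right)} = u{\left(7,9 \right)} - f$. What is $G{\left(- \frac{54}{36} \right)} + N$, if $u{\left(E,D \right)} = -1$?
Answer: $\frac{9091}{2} \approx 4545.5$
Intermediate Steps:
$G{\left(f \right)} = -1 - f$
$G{\left(- \frac{54}{36} \right)} + N = \left(-1 - - \frac{54}{36}\right) + 4545 = \left(-1 - \left(-54\right) \frac{1}{36}\right) + 4545 = \left(-1 - - \frac{3}{2}\right) + 4545 = \left(-1 + \frac{3}{2}\right) + 4545 = \frac{1}{2} + 4545 = \frac{9091}{2}$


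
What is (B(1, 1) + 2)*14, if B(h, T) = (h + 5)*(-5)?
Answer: -392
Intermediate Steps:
B(h, T) = -25 - 5*h (B(h, T) = (5 + h)*(-5) = -25 - 5*h)
(B(1, 1) + 2)*14 = ((-25 - 5*1) + 2)*14 = ((-25 - 5) + 2)*14 = (-30 + 2)*14 = -28*14 = -392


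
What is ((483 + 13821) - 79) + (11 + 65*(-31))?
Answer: 12221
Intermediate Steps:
((483 + 13821) - 79) + (11 + 65*(-31)) = (14304 - 79) + (11 - 2015) = 14225 - 2004 = 12221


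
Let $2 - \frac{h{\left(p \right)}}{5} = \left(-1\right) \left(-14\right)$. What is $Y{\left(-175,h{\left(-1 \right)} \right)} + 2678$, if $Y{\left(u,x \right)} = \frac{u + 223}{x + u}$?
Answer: $\frac{629282}{235} \approx 2677.8$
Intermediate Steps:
$h{\left(p \right)} = -60$ ($h{\left(p \right)} = 10 - 5 \left(\left(-1\right) \left(-14\right)\right) = 10 - 70 = -60$)
$Y{\left(u,x \right)} = \frac{223 + u}{u + x}$
$Y{\left(-175,h{\left(-1 \right)} \right)} + 2678 = \frac{223 - 175}{-175 - 60} + 2678 = \frac{1}{-235} \cdot 48 + 2678 = \left(- \frac{1}{235}\right) 48 + 2678 = - \frac{48}{235} + 2678 = \frac{629282}{235}$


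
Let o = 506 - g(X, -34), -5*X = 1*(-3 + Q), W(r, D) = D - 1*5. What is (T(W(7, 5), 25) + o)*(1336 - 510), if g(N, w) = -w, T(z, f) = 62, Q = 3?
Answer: 441084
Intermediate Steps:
W(r, D) = -5 + D (W(r, D) = D - 5 = -5 + D)
X = 0 (X = -(-3 + 3)/5 = -0/5 = -⅕*0 = 0)
o = 472 (o = 506 - (-1)*(-34) = 506 - 1*34 = 506 - 34 = 472)
(T(W(7, 5), 25) + o)*(1336 - 510) = (62 + 472)*(1336 - 510) = 534*826 = 441084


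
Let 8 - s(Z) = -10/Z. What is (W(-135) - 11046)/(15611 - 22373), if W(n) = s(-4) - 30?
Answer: 3163/1932 ≈ 1.6372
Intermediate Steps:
s(Z) = 8 + 10/Z (s(Z) = 8 - (-10)/Z = 8 + 10/Z)
W(n) = -49/2 (W(n) = (8 + 10/(-4)) - 30 = (8 + 10*(-¼)) - 30 = (8 - 5/2) - 30 = 11/2 - 30 = -49/2)
(W(-135) - 11046)/(15611 - 22373) = (-49/2 - 11046)/(15611 - 22373) = -22141/2/(-6762) = -22141/2*(-1/6762) = 3163/1932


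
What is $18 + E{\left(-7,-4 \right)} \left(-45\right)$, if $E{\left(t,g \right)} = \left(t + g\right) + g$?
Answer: $693$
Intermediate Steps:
$E{\left(t,g \right)} = t + 2 g$ ($E{\left(t,g \right)} = \left(g + t\right) + g = t + 2 g$)
$18 + E{\left(-7,-4 \right)} \left(-45\right) = 18 + \left(-7 + 2 \left(-4\right)\right) \left(-45\right) = 18 + \left(-7 - 8\right) \left(-45\right) = 18 - -675 = 18 + 675 = 693$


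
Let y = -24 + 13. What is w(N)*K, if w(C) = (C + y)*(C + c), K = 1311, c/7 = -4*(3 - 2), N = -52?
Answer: 6607440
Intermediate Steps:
c = -28 (c = 7*(-4*(3 - 2)) = 7*(-4*1) = 7*(-4) = -28)
y = -11
w(C) = (-28 + C)*(-11 + C) (w(C) = (C - 11)*(C - 28) = (-11 + C)*(-28 + C) = (-28 + C)*(-11 + C))
w(N)*K = (308 + (-52)² - 39*(-52))*1311 = (308 + 2704 + 2028)*1311 = 5040*1311 = 6607440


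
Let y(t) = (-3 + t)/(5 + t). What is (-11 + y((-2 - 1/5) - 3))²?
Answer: 900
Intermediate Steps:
y(t) = (-3 + t)/(5 + t)
(-11 + y((-2 - 1/5) - 3))² = (-11 + (-3 + ((-2 - 1/5) - 3))/(5 + ((-2 - 1/5) - 3)))² = (-11 + (-3 + ((-2 - 1*⅕) - 3))/(5 + ((-2 - 1*⅕) - 3)))² = (-11 + (-3 + ((-2 - ⅕) - 3))/(5 + ((-2 - ⅕) - 3)))² = (-11 + (-3 + (-11/5 - 3))/(5 + (-11/5 - 3)))² = (-11 + (-3 - 26/5)/(5 - 26/5))² = (-11 - 41/5/(-⅕))² = (-11 - 5*(-41/5))² = (-11 + 41)² = 30² = 900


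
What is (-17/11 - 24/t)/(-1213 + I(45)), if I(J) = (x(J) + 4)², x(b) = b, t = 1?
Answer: -281/13068 ≈ -0.021503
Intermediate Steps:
I(J) = (4 + J)² (I(J) = (J + 4)² = (4 + J)²)
(-17/11 - 24/t)/(-1213 + I(45)) = (-17/11 - 24/1)/(-1213 + (4 + 45)²) = (-17*1/11 - 24*1)/(-1213 + 49²) = (-17/11 - 24)/(-1213 + 2401) = -281/11/1188 = -281/11*1/1188 = -281/13068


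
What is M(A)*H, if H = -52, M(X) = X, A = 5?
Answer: -260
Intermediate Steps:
M(A)*H = 5*(-52) = -260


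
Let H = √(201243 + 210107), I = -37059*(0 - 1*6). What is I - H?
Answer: 222354 - 5*√16454 ≈ 2.2171e+5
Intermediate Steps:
I = 222354 (I = -37059*(0 - 6) = -37059*(-6) = 222354)
H = 5*√16454 (H = √411350 = 5*√16454 ≈ 641.37)
I - H = 222354 - 5*√16454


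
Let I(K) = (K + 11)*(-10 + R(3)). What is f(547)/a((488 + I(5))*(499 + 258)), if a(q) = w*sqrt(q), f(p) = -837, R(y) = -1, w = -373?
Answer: 279*sqrt(59046)/14682772 ≈ 0.0046173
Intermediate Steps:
I(K) = -121 - 11*K (I(K) = (K + 11)*(-10 - 1) = (11 + K)*(-11) = -121 - 11*K)
a(q) = -373*sqrt(q)
f(547)/a((488 + I(5))*(499 + 258)) = -837*(-1/(373*sqrt(488 + (-121 - 11*5))*sqrt(499 + 258))) = -837*(-sqrt(757)/(282361*sqrt(488 + (-121 - 55)))) = -837*(-sqrt(757)/(282361*sqrt(488 - 176))) = -837*(-sqrt(59046)/44048316) = -(-279)*sqrt(59046)/14682772 = 279*sqrt(59046)/14682772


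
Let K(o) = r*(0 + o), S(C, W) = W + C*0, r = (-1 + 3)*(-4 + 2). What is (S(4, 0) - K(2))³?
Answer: 512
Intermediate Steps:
r = -4 (r = 2*(-2) = -4)
S(C, W) = W (S(C, W) = W + 0 = W)
K(o) = -4*o (K(o) = -4*(0 + o) = -4*o)
(S(4, 0) - K(2))³ = (0 - (-4)*2)³ = (0 - 1*(-8))³ = (0 + 8)³ = 8³ = 512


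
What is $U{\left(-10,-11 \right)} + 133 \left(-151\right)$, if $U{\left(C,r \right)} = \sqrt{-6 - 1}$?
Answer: $-20083 + i \sqrt{7} \approx -20083.0 + 2.6458 i$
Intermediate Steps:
$U{\left(C,r \right)} = i \sqrt{7}$ ($U{\left(C,r \right)} = \sqrt{-7} = i \sqrt{7}$)
$U{\left(-10,-11 \right)} + 133 \left(-151\right) = i \sqrt{7} + 133 \left(-151\right) = i \sqrt{7} - 20083 = -20083 + i \sqrt{7}$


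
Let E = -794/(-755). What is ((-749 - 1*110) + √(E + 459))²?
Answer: (648545 - √262240945)²/570025 ≈ 7.0149e+5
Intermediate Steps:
E = 794/755 (E = -794*(-1/755) = 794/755 ≈ 1.0517)
((-749 - 1*110) + √(E + 459))² = ((-749 - 1*110) + √(794/755 + 459))² = ((-749 - 110) + √(347339/755))² = (-859 + √262240945/755)²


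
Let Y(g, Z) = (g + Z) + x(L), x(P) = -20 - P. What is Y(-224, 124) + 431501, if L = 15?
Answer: 431366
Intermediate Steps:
Y(g, Z) = -35 + Z + g (Y(g, Z) = (g + Z) + (-20 - 1*15) = (Z + g) + (-20 - 15) = (Z + g) - 35 = -35 + Z + g)
Y(-224, 124) + 431501 = (-35 + 124 - 224) + 431501 = -135 + 431501 = 431366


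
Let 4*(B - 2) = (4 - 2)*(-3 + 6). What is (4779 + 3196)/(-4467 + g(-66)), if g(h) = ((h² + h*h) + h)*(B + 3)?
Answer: 7975/51732 ≈ 0.15416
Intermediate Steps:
B = 7/2 (B = 2 + ((4 - 2)*(-3 + 6))/4 = 2 + (2*3)/4 = 2 + (¼)*6 = 2 + 3/2 = 7/2 ≈ 3.5000)
g(h) = 13*h² + 13*h/2 (g(h) = ((h² + h*h) + h)*(7/2 + 3) = ((h² + h²) + h)*(13/2) = (2*h² + h)*(13/2) = (h + 2*h²)*(13/2) = 13*h² + 13*h/2)
(4779 + 3196)/(-4467 + g(-66)) = (4779 + 3196)/(-4467 + (13/2)*(-66)*(1 + 2*(-66))) = 7975/(-4467 + (13/2)*(-66)*(1 - 132)) = 7975/(-4467 + (13/2)*(-66)*(-131)) = 7975/(-4467 + 56199) = 7975/51732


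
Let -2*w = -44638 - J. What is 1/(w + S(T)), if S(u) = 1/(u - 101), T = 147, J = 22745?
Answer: 23/774905 ≈ 2.9681e-5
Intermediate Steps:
S(u) = 1/(-101 + u)
w = 67383/2 (w = -(-44638 - 1*22745)/2 = -(-44638 - 22745)/2 = -1/2*(-67383) = 67383/2 ≈ 33692.)
1/(w + S(T)) = 1/(67383/2 + 1/(-101 + 147)) = 1/(67383/2 + 1/46) = 1/(774905/23) = 23/774905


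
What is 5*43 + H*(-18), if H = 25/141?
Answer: 9955/47 ≈ 211.81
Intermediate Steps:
H = 25/141 (H = 25*(1/141) = 25/141 ≈ 0.17730)
5*43 + H*(-18) = 5*43 + (25/141)*(-18) = 215 - 150/47 = 9955/47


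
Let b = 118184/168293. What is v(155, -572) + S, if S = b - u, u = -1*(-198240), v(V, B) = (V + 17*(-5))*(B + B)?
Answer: -46839189576/168293 ≈ -2.7832e+5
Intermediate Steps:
v(V, B) = 2*B*(-85 + V) (v(V, B) = (V - 85)*(2*B) = (-85 + V)*(2*B) = 2*B*(-85 + V))
u = 198240
b = 118184/168293 (b = 118184*(1/168293) = 118184/168293 ≈ 0.70225)
S = -33362286136/168293 (S = 118184/168293 - 1*198240 = 118184/168293 - 198240 = -33362286136/168293 ≈ -1.9824e+5)
v(155, -572) + S = 2*(-572)*(-85 + 155) - 33362286136/168293 = 2*(-572)*70 - 33362286136/168293 = -80080 - 33362286136/168293 = -46839189576/168293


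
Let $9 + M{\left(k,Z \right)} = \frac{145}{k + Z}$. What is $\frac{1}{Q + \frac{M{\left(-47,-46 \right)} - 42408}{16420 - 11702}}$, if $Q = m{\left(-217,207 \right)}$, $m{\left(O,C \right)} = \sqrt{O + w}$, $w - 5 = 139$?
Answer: $- \frac{432732740181}{7404148157506} - \frac{48130655769 i \sqrt{73}}{7404148157506} \approx -0.058445 - 0.05554 i$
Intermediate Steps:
$w = 144$ ($w = 5 + 139 = 144$)
$M{\left(k,Z \right)} = -9 + \frac{145}{Z + k}$ ($M{\left(k,Z \right)} = -9 + \frac{145}{k + Z} = -9 + \frac{145}{Z + k}$)
$m{\left(O,C \right)} = \sqrt{144 + O}$ ($m{\left(O,C \right)} = \sqrt{O + 144} = \sqrt{144 + O}$)
$Q = i \sqrt{73}$ ($Q = \sqrt{144 - 217} = \sqrt{-73} = i \sqrt{73} \approx 8.544 i$)
$\frac{1}{Q + \frac{M{\left(-47,-46 \right)} - 42408}{16420 - 11702}} = \frac{1}{i \sqrt{73} + \frac{\frac{145 - -414 - -423}{-46 - 47} - 42408}{16420 - 11702}} = \frac{1}{i \sqrt{73} + \frac{\frac{145 + 414 + 423}{-93} - 42408}{4718}} = \frac{1}{i \sqrt{73} + \left(\left(- \frac{1}{93}\right) 982 - 42408\right) \frac{1}{4718}} = \frac{1}{i \sqrt{73} + \left(- \frac{982}{93} - 42408\right) \frac{1}{4718}} = \frac{1}{i \sqrt{73} - \frac{1972463}{219387}} = \frac{1}{- \frac{1972463}{219387} + i \sqrt{73}}$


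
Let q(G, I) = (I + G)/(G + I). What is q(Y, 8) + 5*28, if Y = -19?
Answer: 141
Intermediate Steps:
q(G, I) = 1 (q(G, I) = (G + I)/(G + I) = 1)
q(Y, 8) + 5*28 = 1 + 5*28 = 1 + 140 = 141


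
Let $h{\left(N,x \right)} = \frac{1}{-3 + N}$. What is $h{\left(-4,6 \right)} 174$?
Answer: $- \frac{174}{7} \approx -24.857$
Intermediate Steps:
$h{\left(-4,6 \right)} 174 = \frac{1}{-3 - 4} \cdot 174 = \frac{1}{-7} \cdot 174 = \left(- \frac{1}{7}\right) 174 = - \frac{174}{7}$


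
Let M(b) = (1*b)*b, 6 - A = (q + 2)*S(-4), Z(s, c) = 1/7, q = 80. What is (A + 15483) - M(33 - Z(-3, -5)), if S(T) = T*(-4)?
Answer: 641773/49 ≈ 13097.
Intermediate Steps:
Z(s, c) = 1/7
S(T) = -4*T
A = -1306 (A = 6 - (80 + 2)*(-4*(-4)) = 6 - 82*16 = 6 - 1*1312 = 6 - 1312 = -1306)
M(b) = b**2 (M(b) = b*b = b**2)
(A + 15483) - M(33 - Z(-3, -5)) = (-1306 + 15483) - (33 - 1*1/7)**2 = 14177 - (33 - 1/7)**2 = 14177 - (230/7)**2 = 14177 - 1*52900/49 = 14177 - 52900/49 = 641773/49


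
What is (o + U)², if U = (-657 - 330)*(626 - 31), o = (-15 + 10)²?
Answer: 344850817600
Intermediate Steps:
o = 25 (o = (-5)² = 25)
U = -587265 (U = -987*595 = -587265)
(o + U)² = (25 - 587265)² = (-587240)² = 344850817600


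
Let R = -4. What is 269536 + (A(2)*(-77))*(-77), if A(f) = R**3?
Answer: -109920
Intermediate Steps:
A(f) = -64 (A(f) = (-4)**3 = -64)
269536 + (A(2)*(-77))*(-77) = 269536 - 64*(-77)*(-77) = 269536 + 4928*(-77) = 269536 - 379456 = -109920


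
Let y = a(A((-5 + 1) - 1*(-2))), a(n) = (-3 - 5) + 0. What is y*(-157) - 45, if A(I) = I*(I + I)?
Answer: 1211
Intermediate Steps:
A(I) = 2*I² (A(I) = I*(2*I) = 2*I²)
a(n) = -8 (a(n) = -8 + 0 = -8)
y = -8
y*(-157) - 45 = -8*(-157) - 45 = 1256 - 45 = 1211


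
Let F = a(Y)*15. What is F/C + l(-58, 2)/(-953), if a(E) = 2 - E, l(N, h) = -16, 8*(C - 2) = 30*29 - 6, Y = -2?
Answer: 5894/10483 ≈ 0.56224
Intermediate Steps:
C = 110 (C = 2 + (30*29 - 6)/8 = 2 + (870 - 6)/8 = 2 + (1/8)*864 = 2 + 108 = 110)
F = 60 (F = (2 - 1*(-2))*15 = (2 + 2)*15 = 4*15 = 60)
F/C + l(-58, 2)/(-953) = 60/110 - 16/(-953) = 60*(1/110) - 16*(-1/953) = 6/11 + 16/953 = 5894/10483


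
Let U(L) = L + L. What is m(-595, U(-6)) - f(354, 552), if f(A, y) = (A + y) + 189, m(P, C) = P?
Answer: -1690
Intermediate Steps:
U(L) = 2*L
f(A, y) = 189 + A + y
m(-595, U(-6)) - f(354, 552) = -595 - (189 + 354 + 552) = -595 - 1*1095 = -595 - 1095 = -1690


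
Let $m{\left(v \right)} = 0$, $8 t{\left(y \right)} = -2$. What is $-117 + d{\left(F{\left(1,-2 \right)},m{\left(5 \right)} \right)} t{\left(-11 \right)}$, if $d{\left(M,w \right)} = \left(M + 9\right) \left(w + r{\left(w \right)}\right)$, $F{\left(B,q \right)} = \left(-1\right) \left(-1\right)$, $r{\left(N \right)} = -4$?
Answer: $-107$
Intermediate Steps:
$t{\left(y \right)} = - \frac{1}{4}$ ($t{\left(y \right)} = \frac{1}{8} \left(-2\right) = - \frac{1}{4}$)
$F{\left(B,q \right)} = 1$
$d{\left(M,w \right)} = \left(-4 + w\right) \left(9 + M\right)$ ($d{\left(M,w \right)} = \left(M + 9\right) \left(w - 4\right) = \left(9 + M\right) \left(-4 + w\right) = \left(-4 + w\right) \left(9 + M\right)$)
$-117 + d{\left(F{\left(1,-2 \right)},m{\left(5 \right)} \right)} t{\left(-11 \right)} = -117 + \left(-36 - 4 + 9 \cdot 0 + 1 \cdot 0\right) \left(- \frac{1}{4}\right) = -117 + \left(-36 - 4 + 0 + 0\right) \left(- \frac{1}{4}\right) = -117 - -10 = -117 + 10 = -107$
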